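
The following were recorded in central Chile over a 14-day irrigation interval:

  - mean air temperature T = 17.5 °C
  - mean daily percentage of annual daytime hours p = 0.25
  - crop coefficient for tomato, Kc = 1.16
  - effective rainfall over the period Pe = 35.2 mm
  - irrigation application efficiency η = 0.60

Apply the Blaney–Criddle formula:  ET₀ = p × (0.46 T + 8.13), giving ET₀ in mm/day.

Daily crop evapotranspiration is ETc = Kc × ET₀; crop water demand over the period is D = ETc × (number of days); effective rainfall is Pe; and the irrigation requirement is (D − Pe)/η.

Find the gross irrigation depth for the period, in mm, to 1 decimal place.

ET₀ = 0.25 × (0.46 × 17.5 + 8.13) = 0.25 × 16.180 = 4.0450 mm/d
ETc = Kc × ET₀ = 1.16 × 4.0450 = 4.6922 mm/d
Crop demand D = ETc × 14 d = 4.6922 × 14 = 65.691 mm
D − Pe = 65.691 − 35.2 = 30.491 mm
Gross irrigation = 30.491 / 0.60 = 50.818 mm

50.8 mm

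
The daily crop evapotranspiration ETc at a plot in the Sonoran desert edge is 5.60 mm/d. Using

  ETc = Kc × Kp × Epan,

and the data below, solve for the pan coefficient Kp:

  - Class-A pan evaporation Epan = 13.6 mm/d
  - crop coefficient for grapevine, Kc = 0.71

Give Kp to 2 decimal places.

ETc = Kc × Kp × Epan  ⇒  Kp = ETc / (Kc × Epan)
Kp = 5.60 / (0.71 × 13.6) = 5.60 / 9.656 = 0.5800

0.58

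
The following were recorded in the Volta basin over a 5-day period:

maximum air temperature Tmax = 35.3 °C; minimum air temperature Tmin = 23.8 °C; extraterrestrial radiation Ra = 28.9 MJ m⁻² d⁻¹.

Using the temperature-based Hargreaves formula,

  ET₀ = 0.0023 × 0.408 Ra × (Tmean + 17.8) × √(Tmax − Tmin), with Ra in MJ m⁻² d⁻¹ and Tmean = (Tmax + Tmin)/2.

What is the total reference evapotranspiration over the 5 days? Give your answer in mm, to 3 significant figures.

Tmean = (35.3 + 23.8)/2 = 29.55 °C
0.408 Ra = 0.408 × 28.9 = 11.7912 mm/d equivalent
ET₀ = 0.0023 × 11.7912 × (29.55 + 17.8) × √11.5 = 0.0023 × 11.7912 × 47.35 × 3.3912 = 4.3547 mm/d
Over 5 days: 4.3547 × 5 = 21.774 mm

21.8 mm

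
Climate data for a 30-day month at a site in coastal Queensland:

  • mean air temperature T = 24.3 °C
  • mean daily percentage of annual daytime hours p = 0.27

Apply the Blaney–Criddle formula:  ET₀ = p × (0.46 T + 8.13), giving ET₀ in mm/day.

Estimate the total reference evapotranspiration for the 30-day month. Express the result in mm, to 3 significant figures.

156 mm

ET₀ = 0.27 × (0.46 × 24.3 + 8.13) = 0.27 × 19.308 = 5.2132 mm/d
Monthly total = 5.2132 × 30 = 156.396 mm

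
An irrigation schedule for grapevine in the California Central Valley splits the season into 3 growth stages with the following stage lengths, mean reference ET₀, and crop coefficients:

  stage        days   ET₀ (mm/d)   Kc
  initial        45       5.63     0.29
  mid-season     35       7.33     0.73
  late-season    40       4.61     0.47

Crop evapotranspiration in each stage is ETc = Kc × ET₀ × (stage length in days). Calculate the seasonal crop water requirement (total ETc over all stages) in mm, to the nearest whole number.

initial: 0.29 × 5.63 × 45 = 73.47 mm
mid-season: 0.73 × 7.33 × 35 = 187.28 mm
late-season: 0.47 × 4.61 × 40 = 86.67 mm
Seasonal total = 347.42 mm

347 mm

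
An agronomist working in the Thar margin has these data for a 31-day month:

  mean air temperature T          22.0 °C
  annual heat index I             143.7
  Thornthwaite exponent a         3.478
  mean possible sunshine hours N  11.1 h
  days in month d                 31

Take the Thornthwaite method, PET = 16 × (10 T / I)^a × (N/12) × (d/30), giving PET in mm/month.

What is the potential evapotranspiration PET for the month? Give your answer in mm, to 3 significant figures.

10T/I = 10 × 22.0 / 143.7 = 1.5310
(10T/I)^a = 1.5310^3.478 = 4.3989
Uncorrected PET = 16 × 4.3989 = 70.382 mm
Correction = (N/12)(d/30) = (11.1/12)(31/30) = 0.9558
PET = 70.382 × 0.9558 = 67.271 mm/month

67.3 mm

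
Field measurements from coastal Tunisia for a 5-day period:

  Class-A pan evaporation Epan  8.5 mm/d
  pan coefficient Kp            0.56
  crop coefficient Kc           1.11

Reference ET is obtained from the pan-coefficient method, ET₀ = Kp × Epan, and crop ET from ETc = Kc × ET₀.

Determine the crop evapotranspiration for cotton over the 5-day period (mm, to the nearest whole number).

26 mm

ET₀ = 0.56 × 8.5 = 4.7600 mm/d
ETc = Kc × ET₀ = 1.11 × 4.7600 = 5.2836 mm/d
Over 5 days: 5.2836 × 5 = 26.418 mm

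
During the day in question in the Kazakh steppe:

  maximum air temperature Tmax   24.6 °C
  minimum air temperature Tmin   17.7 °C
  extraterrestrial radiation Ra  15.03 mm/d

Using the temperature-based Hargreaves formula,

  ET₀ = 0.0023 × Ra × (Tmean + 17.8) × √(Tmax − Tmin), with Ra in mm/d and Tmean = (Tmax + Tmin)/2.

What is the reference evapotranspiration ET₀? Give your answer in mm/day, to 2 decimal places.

3.54 mm/day

Tmean = (24.6 + 17.7)/2 = 21.15 °C
ET₀ = 0.0023 × 15.03 × (21.15 + 17.8) × √6.9 = 0.0023 × 15.03 × 38.95 × 2.6268 = 3.5369 mm/d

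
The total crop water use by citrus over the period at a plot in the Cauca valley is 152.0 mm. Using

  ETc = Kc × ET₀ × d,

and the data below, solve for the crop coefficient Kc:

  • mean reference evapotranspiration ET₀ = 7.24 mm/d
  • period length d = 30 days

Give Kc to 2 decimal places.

0.70

ETc = Kc × ET₀ × d  ⇒  Kc = ETc / (ET₀ × d)
Kc = 152.0 / (7.24 × 30) = 152.0 / 217.20 = 0.6998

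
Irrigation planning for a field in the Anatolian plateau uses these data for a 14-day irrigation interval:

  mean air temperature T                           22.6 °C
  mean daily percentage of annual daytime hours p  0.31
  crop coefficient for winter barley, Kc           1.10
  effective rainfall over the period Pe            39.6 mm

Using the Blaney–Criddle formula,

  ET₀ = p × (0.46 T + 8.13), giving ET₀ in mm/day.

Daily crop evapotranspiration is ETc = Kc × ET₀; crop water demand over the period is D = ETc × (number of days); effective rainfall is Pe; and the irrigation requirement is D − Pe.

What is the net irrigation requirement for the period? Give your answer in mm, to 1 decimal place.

ET₀ = 0.31 × (0.46 × 22.6 + 8.13) = 0.31 × 18.526 = 5.7431 mm/d
ETc = Kc × ET₀ = 1.10 × 5.7431 = 6.3174 mm/d
Crop demand D = ETc × 14 d = 6.3174 × 14 = 88.444 mm
D − Pe = 88.444 − 39.6 = 48.844 mm

48.8 mm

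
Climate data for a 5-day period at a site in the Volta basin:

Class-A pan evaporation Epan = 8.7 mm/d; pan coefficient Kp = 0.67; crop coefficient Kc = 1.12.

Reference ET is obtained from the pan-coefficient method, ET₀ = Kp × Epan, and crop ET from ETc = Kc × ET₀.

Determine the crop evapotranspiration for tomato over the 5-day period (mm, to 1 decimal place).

32.6 mm

ET₀ = 0.67 × 8.7 = 5.8290 mm/d
ETc = Kc × ET₀ = 1.12 × 5.8290 = 6.5285 mm/d
Over 5 days: 6.5285 × 5 = 32.643 mm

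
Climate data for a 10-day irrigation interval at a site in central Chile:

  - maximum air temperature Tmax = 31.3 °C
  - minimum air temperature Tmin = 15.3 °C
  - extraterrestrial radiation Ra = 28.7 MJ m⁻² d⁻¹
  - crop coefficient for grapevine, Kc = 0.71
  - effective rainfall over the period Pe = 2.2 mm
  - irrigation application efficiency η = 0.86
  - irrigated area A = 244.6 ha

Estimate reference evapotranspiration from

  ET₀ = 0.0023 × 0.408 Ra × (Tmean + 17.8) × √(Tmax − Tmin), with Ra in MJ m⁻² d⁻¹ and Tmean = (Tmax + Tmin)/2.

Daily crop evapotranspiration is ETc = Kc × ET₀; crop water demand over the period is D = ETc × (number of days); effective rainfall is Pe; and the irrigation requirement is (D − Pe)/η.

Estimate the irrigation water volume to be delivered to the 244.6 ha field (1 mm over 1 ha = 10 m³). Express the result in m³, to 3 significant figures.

83200 m³

Tmean = (31.3 + 15.3)/2 = 23.30 °C
0.408 Ra = 0.408 × 28.7 = 11.7096 mm/d equivalent
ET₀ = 0.0023 × 11.7096 × (23.30 + 17.8) × √16.0 = 0.0023 × 11.7096 × 41.10 × 4.0000 = 4.4276 mm/d
ETc = Kc × ET₀ = 0.71 × 4.4276 = 3.1436 mm/d
Crop demand D = ETc × 10 d = 3.1436 × 10 = 31.436 mm
D − Pe = 31.436 − 2.2 = 29.236 mm
Gross irrigation = 29.236 / 0.86 = 33.995 mm
Volume = 33.995 mm × 244.6 ha × 10 = 83151.8 m³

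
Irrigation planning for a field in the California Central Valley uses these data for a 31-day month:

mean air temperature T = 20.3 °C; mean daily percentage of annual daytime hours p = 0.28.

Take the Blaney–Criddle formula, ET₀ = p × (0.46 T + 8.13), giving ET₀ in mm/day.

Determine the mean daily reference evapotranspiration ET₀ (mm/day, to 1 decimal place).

ET₀ = 0.28 × (0.46 × 20.3 + 8.13) = 0.28 × 17.468 = 4.8910 mm/d

4.9 mm/day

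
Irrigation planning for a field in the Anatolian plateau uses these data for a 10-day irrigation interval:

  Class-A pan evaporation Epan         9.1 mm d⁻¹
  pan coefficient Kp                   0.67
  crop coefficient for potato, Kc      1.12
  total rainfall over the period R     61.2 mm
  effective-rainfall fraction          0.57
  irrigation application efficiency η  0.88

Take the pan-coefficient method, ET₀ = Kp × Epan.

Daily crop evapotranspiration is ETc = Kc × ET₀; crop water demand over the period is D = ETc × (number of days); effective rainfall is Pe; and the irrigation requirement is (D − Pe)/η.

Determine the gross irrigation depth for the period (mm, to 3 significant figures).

38.0 mm

ET₀ = 0.67 × 9.1 = 6.0970 mm/d
ETc = Kc × ET₀ = 1.12 × 6.0970 = 6.8286 mm/d
Crop demand D = ETc × 10 d = 6.8286 × 10 = 68.286 mm
Pe = 0.57 × 61.2 = 34.884 mm
D − Pe = 68.286 − 34.884 = 33.402 mm
Gross irrigation = 33.402 / 0.88 = 37.957 mm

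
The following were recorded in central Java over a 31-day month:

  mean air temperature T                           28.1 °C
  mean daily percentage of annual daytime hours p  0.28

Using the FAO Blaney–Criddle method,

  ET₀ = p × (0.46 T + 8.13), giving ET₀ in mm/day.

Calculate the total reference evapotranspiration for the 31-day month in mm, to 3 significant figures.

ET₀ = 0.28 × (0.46 × 28.1 + 8.13) = 0.28 × 21.056 = 5.8957 mm/d
Monthly total = 5.8957 × 31 = 182.767 mm

183 mm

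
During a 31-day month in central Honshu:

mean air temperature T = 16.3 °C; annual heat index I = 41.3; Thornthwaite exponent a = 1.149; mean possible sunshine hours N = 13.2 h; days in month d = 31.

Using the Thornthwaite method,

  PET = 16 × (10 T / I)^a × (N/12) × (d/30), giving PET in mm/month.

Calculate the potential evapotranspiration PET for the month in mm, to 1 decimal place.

88.1 mm

10T/I = 10 × 16.3 / 41.3 = 3.9467
(10T/I)^a = 3.9467^1.149 = 4.8425
Uncorrected PET = 16 × 4.8425 = 77.480 mm
Correction = (N/12)(d/30) = (13.2/12)(31/30) = 1.1367
PET = 77.480 × 1.1367 = 88.072 mm/month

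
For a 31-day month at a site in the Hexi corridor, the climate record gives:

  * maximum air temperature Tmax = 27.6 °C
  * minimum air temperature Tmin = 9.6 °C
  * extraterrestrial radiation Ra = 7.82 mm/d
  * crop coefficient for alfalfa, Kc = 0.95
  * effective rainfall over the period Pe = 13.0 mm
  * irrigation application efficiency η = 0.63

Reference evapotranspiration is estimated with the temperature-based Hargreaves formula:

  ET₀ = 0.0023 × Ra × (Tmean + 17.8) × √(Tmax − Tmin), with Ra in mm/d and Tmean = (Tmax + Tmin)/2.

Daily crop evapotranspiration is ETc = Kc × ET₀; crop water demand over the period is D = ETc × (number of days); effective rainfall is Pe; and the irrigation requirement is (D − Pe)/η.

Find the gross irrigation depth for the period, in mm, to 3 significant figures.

109 mm

Tmean = (27.6 + 9.6)/2 = 18.60 °C
ET₀ = 0.0023 × 7.82 × (18.60 + 17.8) × √18.0 = 0.0023 × 7.82 × 36.40 × 4.2426 = 2.7776 mm/d
ETc = Kc × ET₀ = 0.95 × 2.7776 = 2.6387 mm/d
Crop demand D = ETc × 31 d = 2.6387 × 31 = 81.800 mm
D − Pe = 81.800 − 13.0 = 68.800 mm
Gross irrigation = 68.800 / 0.63 = 109.206 mm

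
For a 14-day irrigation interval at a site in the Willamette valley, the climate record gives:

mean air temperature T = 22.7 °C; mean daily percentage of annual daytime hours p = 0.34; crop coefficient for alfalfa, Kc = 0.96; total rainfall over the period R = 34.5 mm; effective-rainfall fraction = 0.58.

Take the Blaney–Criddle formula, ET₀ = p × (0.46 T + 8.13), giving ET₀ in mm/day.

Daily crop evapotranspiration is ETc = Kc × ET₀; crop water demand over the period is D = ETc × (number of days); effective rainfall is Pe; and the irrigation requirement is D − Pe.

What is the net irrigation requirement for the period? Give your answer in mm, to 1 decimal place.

64.9 mm

ET₀ = 0.34 × (0.46 × 22.7 + 8.13) = 0.34 × 18.572 = 6.3145 mm/d
ETc = Kc × ET₀ = 0.96 × 6.3145 = 6.0619 mm/d
Crop demand D = ETc × 14 d = 6.0619 × 14 = 84.867 mm
Pe = 0.58 × 34.5 = 20.010 mm
D − Pe = 84.867 − 20.010 = 64.857 mm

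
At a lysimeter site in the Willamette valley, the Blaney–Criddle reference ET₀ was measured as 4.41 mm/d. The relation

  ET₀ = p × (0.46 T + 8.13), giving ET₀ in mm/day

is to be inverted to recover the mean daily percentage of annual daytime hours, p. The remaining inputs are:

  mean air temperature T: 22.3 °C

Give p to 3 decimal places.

0.240

p = ET₀ / (0.46 T + 8.13) = 4.41 / (0.46 × 22.3 + 8.13) = 4.41 / 18.388 = 0.2398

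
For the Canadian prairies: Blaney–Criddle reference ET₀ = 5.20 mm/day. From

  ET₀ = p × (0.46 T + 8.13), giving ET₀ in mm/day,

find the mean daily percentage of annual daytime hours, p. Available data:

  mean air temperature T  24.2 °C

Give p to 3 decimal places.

p = ET₀ / (0.46 T + 8.13) = 5.20 / (0.46 × 24.2 + 8.13) = 5.20 / 19.262 = 0.2700

0.270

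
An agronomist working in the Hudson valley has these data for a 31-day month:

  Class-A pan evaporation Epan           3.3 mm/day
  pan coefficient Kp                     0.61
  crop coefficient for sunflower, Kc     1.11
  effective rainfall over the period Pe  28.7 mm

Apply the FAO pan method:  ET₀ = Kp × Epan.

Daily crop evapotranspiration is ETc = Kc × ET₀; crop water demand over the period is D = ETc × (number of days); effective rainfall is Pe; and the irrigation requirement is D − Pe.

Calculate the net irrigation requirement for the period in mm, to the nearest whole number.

ET₀ = 0.61 × 3.3 = 2.0130 mm/d
ETc = Kc × ET₀ = 1.11 × 2.0130 = 2.2344 mm/d
Crop demand D = ETc × 31 d = 2.2344 × 31 = 69.266 mm
D − Pe = 69.266 − 28.7 = 40.566 mm

41 mm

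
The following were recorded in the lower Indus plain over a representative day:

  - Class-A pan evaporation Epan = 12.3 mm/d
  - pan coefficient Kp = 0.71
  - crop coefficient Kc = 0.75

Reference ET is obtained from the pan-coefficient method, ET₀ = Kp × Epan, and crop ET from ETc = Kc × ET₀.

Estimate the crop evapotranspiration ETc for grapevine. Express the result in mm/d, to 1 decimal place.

ET₀ = 0.71 × 12.3 = 8.7330 mm/d
ETc = Kc × ET₀ = 0.75 × 8.7330 = 6.5498 mm/d

6.5 mm/d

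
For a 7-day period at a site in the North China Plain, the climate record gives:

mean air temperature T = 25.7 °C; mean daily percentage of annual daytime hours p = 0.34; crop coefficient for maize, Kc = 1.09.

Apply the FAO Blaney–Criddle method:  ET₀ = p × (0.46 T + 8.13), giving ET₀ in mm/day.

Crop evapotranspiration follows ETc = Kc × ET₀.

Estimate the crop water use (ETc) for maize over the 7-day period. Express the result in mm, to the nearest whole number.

ET₀ = 0.34 × (0.46 × 25.7 + 8.13) = 0.34 × 19.952 = 6.7837 mm/d
ETc = Kc × ET₀ = 1.09 × 6.7837 = 7.3942 mm/d
Over 7 days: 7.3942 × 7 = 51.759 mm

52 mm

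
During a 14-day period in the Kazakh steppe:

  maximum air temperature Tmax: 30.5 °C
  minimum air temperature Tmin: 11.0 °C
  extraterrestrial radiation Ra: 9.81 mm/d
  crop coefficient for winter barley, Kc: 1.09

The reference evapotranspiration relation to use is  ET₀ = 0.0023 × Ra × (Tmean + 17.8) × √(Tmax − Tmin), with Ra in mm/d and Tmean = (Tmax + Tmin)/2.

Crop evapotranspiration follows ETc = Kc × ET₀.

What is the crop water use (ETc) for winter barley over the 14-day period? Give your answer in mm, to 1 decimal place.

Tmean = (30.5 + 11.0)/2 = 20.75 °C
ET₀ = 0.0023 × 9.81 × (20.75 + 17.8) × √19.5 = 0.0023 × 9.81 × 38.55 × 4.4159 = 3.8410 mm/d
ETc = Kc × ET₀ = 1.09 × 3.8410 = 4.1867 mm/d
Over 14 days: 4.1867 × 14 = 58.614 mm

58.6 mm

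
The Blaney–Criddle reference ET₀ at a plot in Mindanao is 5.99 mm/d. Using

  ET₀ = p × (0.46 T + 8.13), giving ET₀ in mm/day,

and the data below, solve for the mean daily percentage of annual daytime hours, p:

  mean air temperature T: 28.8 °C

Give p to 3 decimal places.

0.280

p = ET₀ / (0.46 T + 8.13) = 5.99 / (0.46 × 28.8 + 8.13) = 5.99 / 21.378 = 0.2802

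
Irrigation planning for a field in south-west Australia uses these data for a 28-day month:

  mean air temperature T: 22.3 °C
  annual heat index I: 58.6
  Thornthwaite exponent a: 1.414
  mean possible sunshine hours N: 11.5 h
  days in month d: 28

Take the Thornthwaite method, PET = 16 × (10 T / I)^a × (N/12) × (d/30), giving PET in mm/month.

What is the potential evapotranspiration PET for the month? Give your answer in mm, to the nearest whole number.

10T/I = 10 × 22.3 / 58.6 = 3.8055
(10T/I)^a = 3.8055^1.414 = 6.6176
Uncorrected PET = 16 × 6.6176 = 105.882 mm
Correction = (N/12)(d/30) = (11.5/12)(28/30) = 0.8944
PET = 105.882 × 0.8944 = 94.701 mm/month

95 mm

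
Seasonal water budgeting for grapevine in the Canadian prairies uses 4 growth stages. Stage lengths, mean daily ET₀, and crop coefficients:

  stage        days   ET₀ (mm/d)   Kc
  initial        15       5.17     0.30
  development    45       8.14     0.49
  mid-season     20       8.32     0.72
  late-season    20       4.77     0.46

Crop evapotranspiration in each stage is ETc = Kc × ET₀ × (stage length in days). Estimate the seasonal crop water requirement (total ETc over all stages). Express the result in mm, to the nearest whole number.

initial: 0.30 × 5.17 × 15 = 23.27 mm
development: 0.49 × 8.14 × 45 = 179.49 mm
mid-season: 0.72 × 8.32 × 20 = 119.81 mm
late-season: 0.46 × 4.77 × 20 = 43.88 mm
Seasonal total = 366.45 mm

366 mm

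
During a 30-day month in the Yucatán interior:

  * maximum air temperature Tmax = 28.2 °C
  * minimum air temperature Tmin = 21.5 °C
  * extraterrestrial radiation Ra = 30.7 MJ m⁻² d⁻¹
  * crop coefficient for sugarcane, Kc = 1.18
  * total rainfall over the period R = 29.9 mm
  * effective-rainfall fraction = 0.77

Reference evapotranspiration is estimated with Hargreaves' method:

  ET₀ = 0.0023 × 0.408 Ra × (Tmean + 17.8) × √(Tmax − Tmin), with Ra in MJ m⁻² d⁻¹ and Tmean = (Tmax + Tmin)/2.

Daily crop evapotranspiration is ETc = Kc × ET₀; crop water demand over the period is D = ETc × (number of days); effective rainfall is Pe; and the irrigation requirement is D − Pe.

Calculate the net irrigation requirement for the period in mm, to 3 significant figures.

Tmean = (28.2 + 21.5)/2 = 24.85 °C
0.408 Ra = 0.408 × 30.7 = 12.5256 mm/d equivalent
ET₀ = 0.0023 × 12.5256 × (24.85 + 17.8) × √6.7 = 0.0023 × 12.5256 × 42.65 × 2.5884 = 3.1804 mm/d
ETc = Kc × ET₀ = 1.18 × 3.1804 = 3.7529 mm/d
Crop demand D = ETc × 30 d = 3.7529 × 30 = 112.587 mm
Pe = 0.77 × 29.9 = 23.023 mm
D − Pe = 112.587 − 23.023 = 89.564 mm

89.6 mm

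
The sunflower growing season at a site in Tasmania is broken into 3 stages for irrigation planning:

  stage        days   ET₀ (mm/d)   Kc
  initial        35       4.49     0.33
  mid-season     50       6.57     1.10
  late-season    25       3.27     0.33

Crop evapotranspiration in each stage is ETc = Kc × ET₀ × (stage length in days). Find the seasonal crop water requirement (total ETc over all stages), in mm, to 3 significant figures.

initial: 0.33 × 4.49 × 35 = 51.86 mm
mid-season: 1.10 × 6.57 × 50 = 361.35 mm
late-season: 0.33 × 3.27 × 25 = 26.98 mm
Seasonal total = 440.19 mm

440 mm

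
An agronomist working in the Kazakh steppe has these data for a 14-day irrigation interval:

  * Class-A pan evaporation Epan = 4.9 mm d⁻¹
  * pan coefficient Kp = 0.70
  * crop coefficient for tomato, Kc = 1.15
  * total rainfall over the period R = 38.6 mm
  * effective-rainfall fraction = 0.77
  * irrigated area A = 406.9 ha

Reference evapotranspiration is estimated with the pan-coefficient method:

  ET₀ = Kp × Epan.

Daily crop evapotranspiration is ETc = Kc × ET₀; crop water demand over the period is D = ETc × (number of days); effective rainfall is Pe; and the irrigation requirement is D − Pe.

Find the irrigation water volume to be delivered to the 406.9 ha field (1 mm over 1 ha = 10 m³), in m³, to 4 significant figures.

103800 m³

ET₀ = 0.70 × 4.9 = 3.4300 mm/d
ETc = Kc × ET₀ = 1.15 × 3.4300 = 3.9445 mm/d
Crop demand D = ETc × 14 d = 3.9445 × 14 = 55.223 mm
Pe = 0.77 × 38.6 = 29.722 mm
D − Pe = 55.223 − 29.722 = 25.501 mm
Volume = 25.501 mm × 406.9 ha × 10 = 103763.6 m³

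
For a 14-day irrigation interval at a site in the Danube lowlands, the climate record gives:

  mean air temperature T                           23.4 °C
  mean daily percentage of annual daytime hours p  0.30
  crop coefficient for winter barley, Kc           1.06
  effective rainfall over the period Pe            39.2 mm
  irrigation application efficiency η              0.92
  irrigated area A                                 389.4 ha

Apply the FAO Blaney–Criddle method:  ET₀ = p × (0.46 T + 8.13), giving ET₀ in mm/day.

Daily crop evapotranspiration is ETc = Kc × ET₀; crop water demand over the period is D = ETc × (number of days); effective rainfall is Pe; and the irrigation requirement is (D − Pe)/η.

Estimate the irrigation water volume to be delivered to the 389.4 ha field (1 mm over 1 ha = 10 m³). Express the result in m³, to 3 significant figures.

ET₀ = 0.30 × (0.46 × 23.4 + 8.13) = 0.30 × 18.894 = 5.6682 mm/d
ETc = Kc × ET₀ = 1.06 × 5.6682 = 6.0083 mm/d
Crop demand D = ETc × 14 d = 6.0083 × 14 = 84.116 mm
D − Pe = 84.116 − 39.2 = 44.916 mm
Gross irrigation = 44.916 / 0.92 = 48.822 mm
Volume = 48.822 mm × 389.4 ha × 10 = 190112.9 m³

190000 m³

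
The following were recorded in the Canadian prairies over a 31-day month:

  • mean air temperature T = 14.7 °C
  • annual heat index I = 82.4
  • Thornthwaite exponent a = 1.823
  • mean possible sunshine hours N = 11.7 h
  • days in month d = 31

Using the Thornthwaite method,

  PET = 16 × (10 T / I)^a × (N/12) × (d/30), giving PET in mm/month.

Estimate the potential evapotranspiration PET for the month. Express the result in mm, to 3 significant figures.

46.3 mm

10T/I = 10 × 14.7 / 82.4 = 1.7840
(10T/I)^a = 1.7840^1.823 = 2.8727
Uncorrected PET = 16 × 2.8727 = 45.963 mm
Correction = (N/12)(d/30) = (11.7/12)(31/30) = 1.0075
PET = 45.963 × 1.0075 = 46.308 mm/month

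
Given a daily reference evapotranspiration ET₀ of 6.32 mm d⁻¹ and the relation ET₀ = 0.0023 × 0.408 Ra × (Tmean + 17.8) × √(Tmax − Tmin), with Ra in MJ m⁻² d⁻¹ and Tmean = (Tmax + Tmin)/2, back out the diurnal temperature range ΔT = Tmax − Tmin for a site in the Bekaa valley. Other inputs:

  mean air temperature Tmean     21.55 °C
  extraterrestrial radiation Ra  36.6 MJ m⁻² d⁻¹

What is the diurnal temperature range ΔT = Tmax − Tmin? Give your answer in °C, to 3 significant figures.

√ΔT = ET₀ / [0.0023 × 0.408 × Ra × (Tmean+17.8)] = 6.32 / (0.0023 × 14.9328 × 39.35) = 4.6763
ΔT = 4.6763² = 21.868 °C

21.9 °C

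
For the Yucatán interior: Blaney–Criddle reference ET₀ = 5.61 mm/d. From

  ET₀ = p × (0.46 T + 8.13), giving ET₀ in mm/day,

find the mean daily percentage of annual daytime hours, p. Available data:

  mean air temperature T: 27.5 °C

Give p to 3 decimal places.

p = ET₀ / (0.46 T + 8.13) = 5.61 / (0.46 × 27.5 + 8.13) = 5.61 / 20.780 = 0.2700

0.270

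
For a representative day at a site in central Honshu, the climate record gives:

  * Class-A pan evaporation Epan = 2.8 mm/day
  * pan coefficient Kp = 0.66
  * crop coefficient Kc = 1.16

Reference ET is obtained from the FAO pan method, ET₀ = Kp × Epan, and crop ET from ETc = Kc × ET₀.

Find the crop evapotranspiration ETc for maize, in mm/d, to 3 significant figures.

ET₀ = 0.66 × 2.8 = 1.8480 mm/d
ETc = Kc × ET₀ = 1.16 × 1.8480 = 2.1437 mm/d

2.14 mm/d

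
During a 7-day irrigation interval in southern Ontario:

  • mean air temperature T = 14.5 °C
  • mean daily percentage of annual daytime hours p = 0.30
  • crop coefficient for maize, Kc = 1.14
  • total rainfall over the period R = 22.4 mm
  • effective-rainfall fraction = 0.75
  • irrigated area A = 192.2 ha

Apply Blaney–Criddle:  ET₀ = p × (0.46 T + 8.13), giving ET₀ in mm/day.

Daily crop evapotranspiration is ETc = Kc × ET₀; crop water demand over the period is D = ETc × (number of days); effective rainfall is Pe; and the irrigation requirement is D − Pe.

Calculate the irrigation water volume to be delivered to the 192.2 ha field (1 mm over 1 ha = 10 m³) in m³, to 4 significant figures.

35810 m³

ET₀ = 0.30 × (0.46 × 14.5 + 8.13) = 0.30 × 14.800 = 4.4400 mm/d
ETc = Kc × ET₀ = 1.14 × 4.4400 = 5.0616 mm/d
Crop demand D = ETc × 7 d = 5.0616 × 7 = 35.431 mm
Pe = 0.75 × 22.4 = 16.800 mm
D − Pe = 35.431 − 16.800 = 18.631 mm
Volume = 18.631 mm × 192.2 ha × 10 = 35808.8 m³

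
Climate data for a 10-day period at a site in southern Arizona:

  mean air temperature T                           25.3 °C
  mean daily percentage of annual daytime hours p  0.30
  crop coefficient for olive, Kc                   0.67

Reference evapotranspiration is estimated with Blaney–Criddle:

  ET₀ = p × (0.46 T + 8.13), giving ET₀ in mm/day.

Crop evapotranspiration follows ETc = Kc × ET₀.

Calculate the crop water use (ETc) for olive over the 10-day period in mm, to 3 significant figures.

39.7 mm

ET₀ = 0.30 × (0.46 × 25.3 + 8.13) = 0.30 × 19.768 = 5.9304 mm/d
ETc = Kc × ET₀ = 0.67 × 5.9304 = 3.9734 mm/d
Over 10 days: 3.9734 × 10 = 39.734 mm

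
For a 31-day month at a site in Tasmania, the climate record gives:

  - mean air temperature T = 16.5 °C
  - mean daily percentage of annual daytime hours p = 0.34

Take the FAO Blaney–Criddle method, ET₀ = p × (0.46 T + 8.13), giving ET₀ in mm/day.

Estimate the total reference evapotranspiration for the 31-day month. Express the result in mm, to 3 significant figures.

166 mm

ET₀ = 0.34 × (0.46 × 16.5 + 8.13) = 0.34 × 15.720 = 5.3448 mm/d
Monthly total = 5.3448 × 31 = 165.689 mm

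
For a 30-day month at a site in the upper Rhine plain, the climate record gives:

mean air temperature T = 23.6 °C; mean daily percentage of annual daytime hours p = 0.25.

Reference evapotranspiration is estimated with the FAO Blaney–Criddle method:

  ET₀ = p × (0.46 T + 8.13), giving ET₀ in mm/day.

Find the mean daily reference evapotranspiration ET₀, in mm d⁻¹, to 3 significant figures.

4.75 mm d⁻¹

ET₀ = 0.25 × (0.46 × 23.6 + 8.13) = 0.25 × 18.986 = 4.7465 mm/d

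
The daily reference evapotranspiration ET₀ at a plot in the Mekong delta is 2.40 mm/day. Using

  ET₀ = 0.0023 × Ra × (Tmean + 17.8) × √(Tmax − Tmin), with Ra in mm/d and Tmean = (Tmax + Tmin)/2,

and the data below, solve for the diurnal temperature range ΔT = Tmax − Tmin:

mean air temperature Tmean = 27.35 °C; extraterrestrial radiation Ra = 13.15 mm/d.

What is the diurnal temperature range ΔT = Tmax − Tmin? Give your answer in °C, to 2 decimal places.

3.09 °C

√ΔT = ET₀ / [0.0023 × Ra × (Tmean+17.8)] = 2.40 / (0.0023 × 13.15 × 45.15) = 1.7575
ΔT = 1.7575² = 3.089 °C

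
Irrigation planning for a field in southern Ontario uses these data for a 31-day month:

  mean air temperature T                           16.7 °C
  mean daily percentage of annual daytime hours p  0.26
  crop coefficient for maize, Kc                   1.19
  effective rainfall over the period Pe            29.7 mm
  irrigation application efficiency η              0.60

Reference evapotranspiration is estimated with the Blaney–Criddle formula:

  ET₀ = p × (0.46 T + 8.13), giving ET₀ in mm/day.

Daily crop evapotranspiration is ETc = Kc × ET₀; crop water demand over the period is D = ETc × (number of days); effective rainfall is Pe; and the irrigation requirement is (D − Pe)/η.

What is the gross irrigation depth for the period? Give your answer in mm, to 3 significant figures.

203 mm

ET₀ = 0.26 × (0.46 × 16.7 + 8.13) = 0.26 × 15.812 = 4.1111 mm/d
ETc = Kc × ET₀ = 1.19 × 4.1111 = 4.8922 mm/d
Crop demand D = ETc × 31 d = 4.8922 × 31 = 151.658 mm
D − Pe = 151.658 − 29.7 = 121.958 mm
Gross irrigation = 121.958 / 0.60 = 203.263 mm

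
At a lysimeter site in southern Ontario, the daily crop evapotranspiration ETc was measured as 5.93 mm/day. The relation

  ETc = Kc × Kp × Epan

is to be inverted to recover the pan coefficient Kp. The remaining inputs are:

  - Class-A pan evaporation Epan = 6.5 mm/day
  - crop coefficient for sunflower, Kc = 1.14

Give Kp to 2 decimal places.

0.80

ETc = Kc × Kp × Epan  ⇒  Kp = ETc / (Kc × Epan)
Kp = 5.93 / (1.14 × 6.5) = 5.93 / 7.410 = 0.8003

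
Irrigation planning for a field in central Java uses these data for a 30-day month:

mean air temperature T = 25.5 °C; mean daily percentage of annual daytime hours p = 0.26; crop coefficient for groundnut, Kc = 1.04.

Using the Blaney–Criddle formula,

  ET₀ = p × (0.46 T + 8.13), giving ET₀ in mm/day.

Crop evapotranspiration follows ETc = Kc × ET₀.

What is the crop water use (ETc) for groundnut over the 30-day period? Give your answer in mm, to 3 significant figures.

ET₀ = 0.26 × (0.46 × 25.5 + 8.13) = 0.26 × 19.860 = 5.1636 mm/d
ETc = Kc × ET₀ = 1.04 × 5.1636 = 5.3701 mm/d
Over 30 days: 5.3701 × 30 = 161.103 mm

161 mm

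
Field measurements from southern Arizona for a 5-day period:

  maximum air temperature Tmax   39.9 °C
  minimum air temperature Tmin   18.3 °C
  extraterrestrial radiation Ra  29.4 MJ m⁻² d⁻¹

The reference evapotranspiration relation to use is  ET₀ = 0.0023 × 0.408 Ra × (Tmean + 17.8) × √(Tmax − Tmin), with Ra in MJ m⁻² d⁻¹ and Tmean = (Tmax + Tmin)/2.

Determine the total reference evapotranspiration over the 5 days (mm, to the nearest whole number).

30 mm

Tmean = (39.9 + 18.3)/2 = 29.10 °C
0.408 Ra = 0.408 × 29.4 = 11.9952 mm/d equivalent
ET₀ = 0.0023 × 11.9952 × (29.10 + 17.8) × √21.6 = 0.0023 × 11.9952 × 46.90 × 4.6476 = 6.0136 mm/d
Over 5 days: 6.0136 × 5 = 30.068 mm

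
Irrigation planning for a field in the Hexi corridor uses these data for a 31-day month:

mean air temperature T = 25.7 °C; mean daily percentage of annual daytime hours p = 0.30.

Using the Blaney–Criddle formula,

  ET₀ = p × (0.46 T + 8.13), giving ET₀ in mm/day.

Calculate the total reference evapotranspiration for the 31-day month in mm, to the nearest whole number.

ET₀ = 0.30 × (0.46 × 25.7 + 8.13) = 0.30 × 19.952 = 5.9856 mm/d
Monthly total = 5.9856 × 31 = 185.554 mm

186 mm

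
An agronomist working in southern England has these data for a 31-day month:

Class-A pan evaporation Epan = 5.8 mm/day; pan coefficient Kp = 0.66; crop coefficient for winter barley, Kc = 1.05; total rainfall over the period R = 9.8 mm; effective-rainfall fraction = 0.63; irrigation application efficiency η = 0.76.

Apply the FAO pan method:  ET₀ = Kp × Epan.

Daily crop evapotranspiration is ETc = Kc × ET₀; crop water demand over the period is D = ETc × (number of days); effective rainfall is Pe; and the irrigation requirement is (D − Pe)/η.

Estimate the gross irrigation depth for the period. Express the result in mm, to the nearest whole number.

ET₀ = 0.66 × 5.8 = 3.8280 mm/d
ETc = Kc × ET₀ = 1.05 × 3.8280 = 4.0194 mm/d
Crop demand D = ETc × 31 d = 4.0194 × 31 = 124.601 mm
Pe = 0.63 × 9.8 = 6.174 mm
D − Pe = 124.601 − 6.174 = 118.427 mm
Gross irrigation = 118.427 / 0.76 = 155.825 mm

156 mm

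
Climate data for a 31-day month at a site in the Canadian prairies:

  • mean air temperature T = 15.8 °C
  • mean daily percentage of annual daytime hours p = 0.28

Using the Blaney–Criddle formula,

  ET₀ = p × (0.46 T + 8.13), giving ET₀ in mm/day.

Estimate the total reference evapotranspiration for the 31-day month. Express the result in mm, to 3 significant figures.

ET₀ = 0.28 × (0.46 × 15.8 + 8.13) = 0.28 × 15.398 = 4.3114 mm/d
Monthly total = 4.3114 × 31 = 133.653 mm

134 mm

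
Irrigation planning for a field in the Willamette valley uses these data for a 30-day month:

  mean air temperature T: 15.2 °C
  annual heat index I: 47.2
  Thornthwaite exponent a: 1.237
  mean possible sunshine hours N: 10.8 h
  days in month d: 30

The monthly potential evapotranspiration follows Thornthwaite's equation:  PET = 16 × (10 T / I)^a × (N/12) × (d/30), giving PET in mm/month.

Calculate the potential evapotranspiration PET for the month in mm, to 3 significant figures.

61.2 mm

10T/I = 10 × 15.2 / 47.2 = 3.2203
(10T/I)^a = 3.2203^1.237 = 4.2488
Uncorrected PET = 16 × 4.2488 = 67.981 mm
Correction = (N/12)(d/30) = (10.8/12)(30/30) = 0.9000
PET = 67.981 × 0.9000 = 61.183 mm/month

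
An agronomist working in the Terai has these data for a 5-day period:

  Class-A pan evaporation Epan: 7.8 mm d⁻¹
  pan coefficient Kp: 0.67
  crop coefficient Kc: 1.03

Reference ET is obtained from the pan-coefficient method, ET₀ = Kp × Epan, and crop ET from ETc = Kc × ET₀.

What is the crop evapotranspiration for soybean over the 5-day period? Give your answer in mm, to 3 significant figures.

26.9 mm

ET₀ = 0.67 × 7.8 = 5.2260 mm/d
ETc = Kc × ET₀ = 1.03 × 5.2260 = 5.3828 mm/d
Over 5 days: 5.3828 × 5 = 26.914 mm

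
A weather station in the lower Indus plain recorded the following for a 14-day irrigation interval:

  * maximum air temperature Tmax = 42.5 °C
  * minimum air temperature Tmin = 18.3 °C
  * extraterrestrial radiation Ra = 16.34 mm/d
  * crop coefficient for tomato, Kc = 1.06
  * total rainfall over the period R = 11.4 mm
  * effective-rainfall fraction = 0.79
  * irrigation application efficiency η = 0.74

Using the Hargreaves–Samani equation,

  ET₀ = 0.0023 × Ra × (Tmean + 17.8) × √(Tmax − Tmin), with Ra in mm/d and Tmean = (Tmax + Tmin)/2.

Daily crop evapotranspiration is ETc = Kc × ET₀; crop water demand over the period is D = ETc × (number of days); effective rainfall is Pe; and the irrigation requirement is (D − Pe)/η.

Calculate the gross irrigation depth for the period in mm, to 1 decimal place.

166.5 mm

Tmean = (42.5 + 18.3)/2 = 30.40 °C
ET₀ = 0.0023 × 16.34 × (30.40 + 17.8) × √24.2 = 0.0023 × 16.34 × 48.20 × 4.9193 = 8.9111 mm/d
ETc = Kc × ET₀ = 1.06 × 8.9111 = 9.4458 mm/d
Crop demand D = ETc × 14 d = 9.4458 × 14 = 132.241 mm
Pe = 0.79 × 11.4 = 9.006 mm
D − Pe = 132.241 − 9.006 = 123.235 mm
Gross irrigation = 123.235 / 0.74 = 166.534 mm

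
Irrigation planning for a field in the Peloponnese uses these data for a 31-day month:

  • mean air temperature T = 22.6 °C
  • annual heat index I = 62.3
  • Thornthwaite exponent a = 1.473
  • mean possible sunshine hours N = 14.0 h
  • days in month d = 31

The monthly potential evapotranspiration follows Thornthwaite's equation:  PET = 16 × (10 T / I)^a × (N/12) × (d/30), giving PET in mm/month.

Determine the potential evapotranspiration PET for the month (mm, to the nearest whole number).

10T/I = 10 × 22.6 / 62.3 = 3.6276
(10T/I)^a = 3.6276^1.473 = 6.6730
Uncorrected PET = 16 × 6.6730 = 106.768 mm
Correction = (N/12)(d/30) = (14.0/12)(31/30) = 1.2056
PET = 106.768 × 1.2056 = 128.720 mm/month

129 mm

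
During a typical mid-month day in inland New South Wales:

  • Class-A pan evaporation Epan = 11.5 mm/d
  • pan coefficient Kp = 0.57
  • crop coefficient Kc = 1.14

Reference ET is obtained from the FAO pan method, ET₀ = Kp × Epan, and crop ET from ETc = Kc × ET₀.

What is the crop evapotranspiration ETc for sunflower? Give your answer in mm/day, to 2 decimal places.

7.47 mm/day

ET₀ = 0.57 × 11.5 = 6.5550 mm/d
ETc = Kc × ET₀ = 1.14 × 6.5550 = 7.4727 mm/d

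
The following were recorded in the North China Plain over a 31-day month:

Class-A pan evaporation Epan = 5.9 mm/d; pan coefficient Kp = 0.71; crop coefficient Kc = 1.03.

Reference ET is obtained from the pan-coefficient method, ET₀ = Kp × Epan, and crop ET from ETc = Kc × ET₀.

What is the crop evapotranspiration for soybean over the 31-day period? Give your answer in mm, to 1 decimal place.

ET₀ = 0.71 × 5.9 = 4.1890 mm/d
ETc = Kc × ET₀ = 1.03 × 4.1890 = 4.3147 mm/d
Over 31 days: 4.3147 × 31 = 133.756 mm

133.8 mm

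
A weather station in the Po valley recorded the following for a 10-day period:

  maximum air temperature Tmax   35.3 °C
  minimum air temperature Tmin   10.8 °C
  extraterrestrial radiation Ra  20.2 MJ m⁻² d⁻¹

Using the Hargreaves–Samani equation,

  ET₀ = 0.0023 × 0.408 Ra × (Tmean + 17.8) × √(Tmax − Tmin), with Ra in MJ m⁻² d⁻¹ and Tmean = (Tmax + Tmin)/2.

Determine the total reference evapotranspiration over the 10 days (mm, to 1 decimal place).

Tmean = (35.3 + 10.8)/2 = 23.05 °C
0.408 Ra = 0.408 × 20.2 = 8.2416 mm/d equivalent
ET₀ = 0.0023 × 8.2416 × (23.05 + 17.8) × √24.5 = 0.0023 × 8.2416 × 40.85 × 4.9497 = 3.8327 mm/d
Over 10 days: 3.8327 × 10 = 38.327 mm

38.3 mm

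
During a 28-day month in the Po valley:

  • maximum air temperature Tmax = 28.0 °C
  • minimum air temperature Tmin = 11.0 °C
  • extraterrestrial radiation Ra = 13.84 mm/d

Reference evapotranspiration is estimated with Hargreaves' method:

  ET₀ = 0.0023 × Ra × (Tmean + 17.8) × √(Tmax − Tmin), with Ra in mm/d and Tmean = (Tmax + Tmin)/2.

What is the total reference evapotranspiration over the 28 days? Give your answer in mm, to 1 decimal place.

Tmean = (28.0 + 11.0)/2 = 19.50 °C
ET₀ = 0.0023 × 13.84 × (19.50 + 17.8) × √17.0 = 0.0023 × 13.84 × 37.30 × 4.1231 = 4.8955 mm/d
Over 28 days: 4.8955 × 28 = 137.074 mm

137.1 mm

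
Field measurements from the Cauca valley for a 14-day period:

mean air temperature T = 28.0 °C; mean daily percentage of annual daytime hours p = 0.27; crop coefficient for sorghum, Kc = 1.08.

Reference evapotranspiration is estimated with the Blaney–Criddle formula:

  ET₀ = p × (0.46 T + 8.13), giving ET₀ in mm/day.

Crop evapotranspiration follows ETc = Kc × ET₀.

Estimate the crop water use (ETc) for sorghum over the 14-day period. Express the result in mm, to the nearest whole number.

86 mm

ET₀ = 0.27 × (0.46 × 28.0 + 8.13) = 0.27 × 21.010 = 5.6727 mm/d
ETc = Kc × ET₀ = 1.08 × 5.6727 = 6.1265 mm/d
Over 14 days: 6.1265 × 14 = 85.771 mm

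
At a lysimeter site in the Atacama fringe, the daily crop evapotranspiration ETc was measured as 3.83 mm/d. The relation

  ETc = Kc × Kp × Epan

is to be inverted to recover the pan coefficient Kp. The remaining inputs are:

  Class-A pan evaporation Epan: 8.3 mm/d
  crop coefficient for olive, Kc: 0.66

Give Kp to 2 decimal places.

ETc = Kc × Kp × Epan  ⇒  Kp = ETc / (Kc × Epan)
Kp = 3.83 / (0.66 × 8.3) = 3.83 / 5.478 = 0.6992

0.70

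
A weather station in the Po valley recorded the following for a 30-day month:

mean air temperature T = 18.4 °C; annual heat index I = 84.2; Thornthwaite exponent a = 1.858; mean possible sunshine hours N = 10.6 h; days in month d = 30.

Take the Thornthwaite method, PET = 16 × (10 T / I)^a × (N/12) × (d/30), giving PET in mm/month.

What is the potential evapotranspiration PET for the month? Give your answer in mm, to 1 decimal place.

10T/I = 10 × 18.4 / 84.2 = 2.1853
(10T/I)^a = 2.1853^1.858 = 4.2738
Uncorrected PET = 16 × 4.2738 = 68.381 mm
Correction = (N/12)(d/30) = (10.6/12)(30/30) = 0.8833
PET = 68.381 × 0.8833 = 60.401 mm/month

60.4 mm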